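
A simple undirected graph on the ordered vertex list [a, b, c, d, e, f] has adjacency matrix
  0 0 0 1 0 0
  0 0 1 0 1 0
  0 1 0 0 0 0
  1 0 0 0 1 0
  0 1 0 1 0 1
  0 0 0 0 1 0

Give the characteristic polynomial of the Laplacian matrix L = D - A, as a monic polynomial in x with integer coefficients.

x^6 - 10x^5 + 35x^4 - 52x^3 + 31x^2 - 6x

Reading degrees in the order [a, b, c, d, e, f] gives [1, 2, 1, 2, 3, 1]; set D = diag(1, 2, 1, 2, 3, 1) and form L = D - A. L has integer entries, so p(x) = det(xI - L) has integer coefficients. Expanding the determinant yields x^6 - 10x^5 + 35x^4 - 52x^3 + 31x^2 - 6x. The constant term is 0 because L is singular (the all-ones vector lies in its kernel). There is one zero in the spectrum, matching the 1 component.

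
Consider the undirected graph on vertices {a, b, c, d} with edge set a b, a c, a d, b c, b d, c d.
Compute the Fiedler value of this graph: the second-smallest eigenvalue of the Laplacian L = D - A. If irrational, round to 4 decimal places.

4

With the vertex order [a, b, c, d], the degrees are [3, 3, 3, 3], giving D = diag(3, 3, 3, 3) and L = D - A. The smallest Laplacian eigenvalue is always 0. The next one, lambda_2 = 4, measures how hard the graph is to disconnect: larger values mean better connectivity. The eigenvalues sum to 12, which equals trace(L) = 2|E|. The largest eigenvalue, 4, is at most the vertex count 4.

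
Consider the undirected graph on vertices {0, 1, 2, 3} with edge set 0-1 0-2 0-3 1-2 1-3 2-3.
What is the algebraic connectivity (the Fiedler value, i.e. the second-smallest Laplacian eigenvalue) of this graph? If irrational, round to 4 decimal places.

Reading degrees in the order [0, 1, 2, 3] gives [3, 3, 3, 3]; set D = diag(3, 3, 3, 3) and form L = D - A. Computing the eigenvalues of L and sorting gives [0, 4, 4, 4]. The Fiedler value lambda_2 = 4 is strictly positive, so the graph is connected. There is one zero in the spectrum, matching the 1 component.

4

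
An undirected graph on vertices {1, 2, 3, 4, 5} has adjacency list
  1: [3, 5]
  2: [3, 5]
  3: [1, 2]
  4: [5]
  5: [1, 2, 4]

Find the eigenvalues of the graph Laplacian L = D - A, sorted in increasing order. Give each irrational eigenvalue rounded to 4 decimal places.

[0, 0.8299, 2, 2.6889, 4.4812]

With the vertex order [1, 2, 3, 4, 5], the degrees are [2, 2, 2, 1, 3], giving D = diag(2, 2, 2, 1, 3) and L = D - A. Diagonalising L (or applying a numerical eigensolver to the 5x5 matrix) gives the spectrum above. The single zero eigenvalue shows the graph is connected. The largest eigenvalue, 4.4812, is at most the vertex count 5. The eigenvalues sum to 10, which equals trace(L) = 2|E|.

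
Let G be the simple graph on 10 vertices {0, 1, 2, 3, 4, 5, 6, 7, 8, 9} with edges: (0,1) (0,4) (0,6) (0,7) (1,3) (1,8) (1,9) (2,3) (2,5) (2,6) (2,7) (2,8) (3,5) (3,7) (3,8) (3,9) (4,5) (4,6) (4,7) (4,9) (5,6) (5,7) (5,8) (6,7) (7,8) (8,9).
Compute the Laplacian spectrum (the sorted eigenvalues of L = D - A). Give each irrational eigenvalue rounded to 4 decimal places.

Each diagonal entry of L is the vertex degree and each off-diagonal entry is -1 where an edge is present, 0 otherwise; in the order [0, 1, 2, 3, 4, 5, 6, 7, 8, 9] the diagonal is [4, 4, 5, 6, 5, 6, 5, 7, 6, 4]. Since every row of L sums to 0, the all-ones vector is in the kernel and 0 is an eigenvalue. The single zero eigenvalue shows the graph is connected.

[0, 2.6505, 3.2379, 4.2589, 6, 6, 6.8393, 7, 7.5814, 8.4320]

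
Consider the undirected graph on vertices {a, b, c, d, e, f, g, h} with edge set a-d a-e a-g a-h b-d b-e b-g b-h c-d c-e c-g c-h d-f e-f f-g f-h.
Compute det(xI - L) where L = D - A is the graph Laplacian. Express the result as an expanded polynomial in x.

Each diagonal entry of L is the vertex degree and each off-diagonal entry is -1 where an edge is present, 0 otherwise; in the order [a, b, c, d, e, f, g, h] the diagonal is [4, 4, 4, 4, 4, 4, 4, 4]. Computing det(xI - L) by cofactor expansion (or equivalently via sum-over-permutations) gives x^8 - 32x^7 + 432x^6 - 3200x^5 + 14080x^4 - 36864x^3 + 53248x^2 - 32768x. The coefficient of x^7 equals -trace(L) = -32, matching the sum of degrees.

x^8 - 32x^7 + 432x^6 - 3200x^5 + 14080x^4 - 36864x^3 + 53248x^2 - 32768x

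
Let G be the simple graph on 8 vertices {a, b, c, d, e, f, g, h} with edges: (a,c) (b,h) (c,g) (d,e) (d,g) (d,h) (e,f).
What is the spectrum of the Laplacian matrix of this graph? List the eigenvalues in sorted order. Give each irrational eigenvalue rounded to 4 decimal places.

With the vertex order [a, b, c, d, e, f, g, h], the degrees are [1, 1, 2, 3, 2, 1, 2, 2], giving D = diag(1, 1, 2, 3, 2, 1, 2, 2) and L = D - A. Since every row of L sums to 0, the all-ones vector is in the kernel and 0 is an eigenvalue. The eigenvalues sum to 14, which equals trace(L) = 2|E|.

[0, 0.2434, 0.3820, 1.1798, 2, 2.6180, 3.1386, 4.4383]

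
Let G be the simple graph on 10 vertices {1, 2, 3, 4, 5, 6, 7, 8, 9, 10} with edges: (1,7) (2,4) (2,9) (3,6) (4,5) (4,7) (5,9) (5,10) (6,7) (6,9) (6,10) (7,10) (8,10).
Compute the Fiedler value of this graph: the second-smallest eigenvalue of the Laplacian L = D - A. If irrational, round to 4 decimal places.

0.7382

With the vertex order [1, 2, 3, 4, 5, 6, 7, 8, 9, 10], the degrees are [1, 2, 1, 3, 3, 4, 4, 1, 3, 4], giving D = diag(1, 2, 1, 3, 3, 4, 4, 1, 3, 4) and L = D - A. The sorted Laplacian eigenvalues are [0, 0.7382, 0.7431, 0.7989, 2.1326, 2.6601, 3.1265, 4.2401, 5.6017, 5.9589]; the algebraic connectivity is the second entry, 0.7382. The eigenvalues sum to 26, which equals trace(L) = 2|E|.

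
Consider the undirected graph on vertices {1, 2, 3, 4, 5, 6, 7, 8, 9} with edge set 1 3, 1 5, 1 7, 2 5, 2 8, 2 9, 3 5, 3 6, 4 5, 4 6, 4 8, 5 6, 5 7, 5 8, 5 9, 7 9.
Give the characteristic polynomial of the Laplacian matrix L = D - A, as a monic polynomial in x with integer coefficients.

x^9 - 32x^8 + 428x^7 - 3136x^6 + 13786x^5 - 37232x^4 + 60276x^3 - 53424x^2 + 19845x

Reading degrees in the order [1, 2, 3, 4, 5, 6, 7, 8, 9] gives [3, 3, 3, 3, 8, 3, 3, 3, 3]; set D = diag(3, 3, 3, 3, 8, 3, 3, 3, 3) and form L = D - A. L has integer entries, so p(x) = det(xI - L) has integer coefficients. Expanding the determinant yields x^9 - 32x^8 + 428x^7 - 3136x^6 + 13786x^5 - 37232x^4 + 60276x^3 - 53424x^2 + 19845x. The constant term is 0 because L is singular (the all-ones vector lies in its kernel). The largest eigenvalue, 9, is at most the vertex count 9.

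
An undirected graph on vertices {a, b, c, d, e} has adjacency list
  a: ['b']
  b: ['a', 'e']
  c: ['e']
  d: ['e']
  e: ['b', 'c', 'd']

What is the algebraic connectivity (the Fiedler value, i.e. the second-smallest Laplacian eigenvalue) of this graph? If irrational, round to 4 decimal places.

0.5188

Each diagonal entry of L is the vertex degree and each off-diagonal entry is -1 where an edge is present, 0 otherwise; in the order [a, b, c, d, e] the diagonal is [1, 2, 1, 1, 3]. The sorted Laplacian eigenvalues are [0, 0.5188, 1, 2.3111, 4.1701]; the algebraic connectivity is the second entry, 0.5188. By the matrix-tree theorem the graph has (1/5) * product of the nonzero eigenvalues = 1 spanning tree. There is one zero in the spectrum, matching the 1 component.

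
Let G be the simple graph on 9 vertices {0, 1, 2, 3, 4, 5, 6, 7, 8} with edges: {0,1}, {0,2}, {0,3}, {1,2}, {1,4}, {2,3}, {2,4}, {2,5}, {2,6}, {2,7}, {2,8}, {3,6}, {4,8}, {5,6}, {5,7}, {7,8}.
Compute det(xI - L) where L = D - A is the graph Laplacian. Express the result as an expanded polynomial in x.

Each diagonal entry of L is the vertex degree and each off-diagonal entry is -1 where an edge is present, 0 otherwise; in the order [0, 1, 2, 3, 4, 5, 6, 7, 8] the diagonal is [3, 3, 8, 3, 3, 3, 3, 3, 3]. Computing det(xI - L) by cofactor expansion (or equivalently via sum-over-permutations) gives x^9 - 32x^8 + 428x^7 - 3136x^6 + 13786x^5 - 37232x^4 + 60276x^3 - 53424x^2 + 19845x. The constant term is 0 because L is singular (the all-ones vector lies in its kernel). The eigenvalues sum to 32, which equals trace(L) = 2|E|.

x^9 - 32x^8 + 428x^7 - 3136x^6 + 13786x^5 - 37232x^4 + 60276x^3 - 53424x^2 + 19845x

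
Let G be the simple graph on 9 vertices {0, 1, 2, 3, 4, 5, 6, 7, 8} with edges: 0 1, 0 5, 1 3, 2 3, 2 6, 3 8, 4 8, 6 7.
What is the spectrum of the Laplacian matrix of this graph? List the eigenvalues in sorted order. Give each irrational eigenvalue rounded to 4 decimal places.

With the vertex order [0, 1, 2, 3, 4, 5, 6, 7, 8], the degrees are [2, 2, 2, 3, 1, 1, 2, 1, 2], giving D = diag(2, 2, 2, 3, 1, 1, 2, 1, 2) and L = D - A. The multiplicity of 0 as a Laplacian eigenvalue equals the number of connected components. The single zero eigenvalue shows the graph is connected. The eigenvalues sum to 16, which equals trace(L) = 2|E|. By the matrix-tree theorem the graph has (1/9) * product of the nonzero eigenvalues = 1 spanning tree.

[0, 0.1981, 0.3004, 1, 1.5550, 2.2391, 3, 3.2470, 4.4605]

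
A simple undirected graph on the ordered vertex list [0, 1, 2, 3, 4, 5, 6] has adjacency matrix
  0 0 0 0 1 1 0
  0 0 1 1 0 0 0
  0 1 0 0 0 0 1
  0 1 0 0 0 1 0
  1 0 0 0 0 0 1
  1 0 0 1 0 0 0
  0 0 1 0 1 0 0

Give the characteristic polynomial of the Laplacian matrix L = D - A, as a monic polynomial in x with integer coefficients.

x^7 - 14x^6 + 77x^5 - 210x^4 + 294x^3 - 196x^2 + 49x

With the vertex order [0, 1, 2, 3, 4, 5, 6], the degrees are [2, 2, 2, 2, 2, 2, 2], giving D = diag(2, 2, 2, 2, 2, 2, 2) and L = D - A. L has integer entries, so p(x) = det(xI - L) has integer coefficients. Expanding the determinant yields x^7 - 14x^6 + 77x^5 - 210x^4 + 294x^3 - 196x^2 + 49x. The constant term is 0 because L is singular (the all-ones vector lies in its kernel).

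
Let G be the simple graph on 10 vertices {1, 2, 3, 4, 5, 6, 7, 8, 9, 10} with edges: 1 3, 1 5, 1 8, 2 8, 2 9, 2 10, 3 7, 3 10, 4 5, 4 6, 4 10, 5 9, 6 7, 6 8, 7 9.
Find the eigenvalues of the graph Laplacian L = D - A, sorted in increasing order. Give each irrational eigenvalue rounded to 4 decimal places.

Each diagonal entry of L is the vertex degree and each off-diagonal entry is -1 where an edge is present, 0 otherwise; in the order [1, 2, 3, 4, 5, 6, 7, 8, 9, 10] the diagonal is [3, 3, 3, 3, 3, 3, 3, 3, 3, 3]. L is symmetric positive semidefinite, so every eigenvalue is real and nonnegative. The single zero eigenvalue shows the graph is connected. The largest eigenvalue, 5, is at most the vertex count 10.

[0, 2, 2, 2, 2, 2, 5, 5, 5, 5]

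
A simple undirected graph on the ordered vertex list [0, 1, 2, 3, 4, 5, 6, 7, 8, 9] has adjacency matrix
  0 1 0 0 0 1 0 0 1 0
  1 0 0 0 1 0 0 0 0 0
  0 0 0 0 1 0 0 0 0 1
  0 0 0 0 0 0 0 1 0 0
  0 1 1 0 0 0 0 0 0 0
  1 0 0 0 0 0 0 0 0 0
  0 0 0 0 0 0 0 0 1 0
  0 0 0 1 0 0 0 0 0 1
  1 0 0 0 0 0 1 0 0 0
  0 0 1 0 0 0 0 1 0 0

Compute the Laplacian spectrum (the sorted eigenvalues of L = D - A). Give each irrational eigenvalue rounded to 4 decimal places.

[0, 0.1100, 0.4616, 0.6697, 1.2415, 2, 2.4010, 3.0579, 3.7120, 4.3463]

Each diagonal entry of L is the vertex degree and each off-diagonal entry is -1 where an edge is present, 0 otherwise; in the order [0, 1, 2, 3, 4, 5, 6, 7, 8, 9] the diagonal is [3, 2, 2, 1, 2, 1, 1, 2, 2, 2]. The multiplicity of 0 as a Laplacian eigenvalue equals the number of connected components.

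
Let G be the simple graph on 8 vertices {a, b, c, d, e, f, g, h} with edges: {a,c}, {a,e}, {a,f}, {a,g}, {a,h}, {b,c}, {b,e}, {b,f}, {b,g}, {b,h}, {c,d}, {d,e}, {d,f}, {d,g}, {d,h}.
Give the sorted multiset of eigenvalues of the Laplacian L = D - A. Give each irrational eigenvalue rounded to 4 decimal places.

[0, 3, 3, 3, 3, 5, 5, 8]

With the vertex order [a, b, c, d, e, f, g, h], the degrees are [5, 5, 3, 5, 3, 3, 3, 3], giving D = diag(5, 5, 3, 5, 3, 3, 3, 3) and L = D - A. The multiplicity of 0 as a Laplacian eigenvalue equals the number of connected components. By the matrix-tree theorem the graph has (1/8) * product of the nonzero eigenvalues = 2025 spanning trees. The largest eigenvalue, 8, is at most the vertex count 8.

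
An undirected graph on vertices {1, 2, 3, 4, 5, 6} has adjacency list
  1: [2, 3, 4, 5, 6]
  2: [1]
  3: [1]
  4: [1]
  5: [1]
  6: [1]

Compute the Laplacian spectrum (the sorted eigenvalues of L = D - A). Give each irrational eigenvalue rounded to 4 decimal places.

[0, 1, 1, 1, 1, 6]

With the vertex order [1, 2, 3, 4, 5, 6], the degrees are [5, 1, 1, 1, 1, 1], giving D = diag(5, 1, 1, 1, 1, 1) and L = D - A. The multiplicity of 0 as a Laplacian eigenvalue equals the number of connected components. There is one zero in the spectrum, matching the 1 component. The eigenvalues sum to 10, which equals trace(L) = 2|E|.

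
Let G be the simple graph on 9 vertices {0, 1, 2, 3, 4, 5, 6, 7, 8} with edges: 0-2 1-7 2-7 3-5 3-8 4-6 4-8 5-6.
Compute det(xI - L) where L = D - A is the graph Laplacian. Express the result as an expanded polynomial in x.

Reading degrees in the order [0, 1, 2, 3, 4, 5, 6, 7, 8] gives [1, 1, 2, 2, 2, 2, 2, 2, 2]; set D = diag(1, 1, 2, 2, 2, 2, 2, 2, 2) and form L = D - A. L has integer entries, so p(x) = det(xI - L) has integer coefficients. Expanding the determinant yields x^9 - 16x^8 + 105x^7 - 364x^6 + 715x^5 - 790x^4 + 450x^3 - 100x^2. The constant term is 0 because L is singular (the all-ones vector lies in its kernel).

x^9 - 16x^8 + 105x^7 - 364x^6 + 715x^5 - 790x^4 + 450x^3 - 100x^2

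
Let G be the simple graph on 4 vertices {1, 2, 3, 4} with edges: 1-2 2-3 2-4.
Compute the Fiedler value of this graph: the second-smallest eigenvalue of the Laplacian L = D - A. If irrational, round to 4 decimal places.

1

Reading degrees in the order [1, 2, 3, 4] gives [1, 3, 1, 1]; set D = diag(1, 3, 1, 1) and form L = D - A. Computing the eigenvalues of L and sorting gives [0, 1, 1, 4]. The Fiedler value lambda_2 = 1 is strictly positive, so the graph is connected. By the matrix-tree theorem the graph has (1/4) * product of the nonzero eigenvalues = 1 spanning tree. There is one zero in the spectrum, matching the 1 component.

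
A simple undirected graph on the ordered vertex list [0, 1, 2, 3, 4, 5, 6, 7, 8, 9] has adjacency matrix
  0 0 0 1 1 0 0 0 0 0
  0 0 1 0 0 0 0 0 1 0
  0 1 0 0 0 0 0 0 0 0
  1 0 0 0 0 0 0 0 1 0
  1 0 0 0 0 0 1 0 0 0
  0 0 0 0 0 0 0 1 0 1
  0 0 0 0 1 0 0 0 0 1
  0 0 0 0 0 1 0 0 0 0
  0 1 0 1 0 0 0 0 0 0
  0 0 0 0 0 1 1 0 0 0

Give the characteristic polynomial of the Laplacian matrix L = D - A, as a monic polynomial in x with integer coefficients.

With the vertex order [0, 1, 2, 3, 4, 5, 6, 7, 8, 9], the degrees are [2, 2, 1, 2, 2, 2, 2, 1, 2, 2], giving D = diag(2, 2, 1, 2, 2, 2, 2, 1, 2, 2) and L = D - A. Computing det(xI - L) by cofactor expansion (or equivalently via sum-over-permutations) gives x^10 - 18x^9 + 136x^8 - 560x^7 + 1365x^6 - 2002x^5 + 1716x^4 - 792x^3 + 165x^2 - 10x. The constant term is 0 because L is singular (the all-ones vector lies in its kernel). There is one zero in the spectrum, matching the 1 component.

x^10 - 18x^9 + 136x^8 - 560x^7 + 1365x^6 - 2002x^5 + 1716x^4 - 792x^3 + 165x^2 - 10x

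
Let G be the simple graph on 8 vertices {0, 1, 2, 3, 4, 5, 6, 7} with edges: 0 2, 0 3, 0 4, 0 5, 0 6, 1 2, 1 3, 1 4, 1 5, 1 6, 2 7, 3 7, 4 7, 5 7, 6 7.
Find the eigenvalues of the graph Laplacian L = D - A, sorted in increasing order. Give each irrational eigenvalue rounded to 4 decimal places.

[0, 3, 3, 3, 3, 5, 5, 8]

Reading degrees in the order [0, 1, 2, 3, 4, 5, 6, 7] gives [5, 5, 3, 3, 3, 3, 3, 5]; set D = diag(5, 5, 3, 3, 3, 3, 3, 5) and form L = D - A. The multiplicity of 0 as a Laplacian eigenvalue equals the number of connected components. There is one zero in the spectrum, matching the 1 component.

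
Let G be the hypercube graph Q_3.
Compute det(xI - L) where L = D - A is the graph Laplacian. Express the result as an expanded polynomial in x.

The graph has 8 vertices and degree multiset [3, 3, 3, 3, 3, 3, 3, 3]; D is the diagonal matrix of degrees and L = D - A. Computing det(xI - L) by cofactor expansion (or equivalently via sum-over-permutations) gives x^8 - 24x^7 + 240x^6 - 1296x^5 + 4080x^4 - 7488x^3 + 7424x^2 - 3072x. The constant term is 0 because L is singular (the all-ones vector lies in its kernel). There is one zero in the spectrum, matching the 1 component. The largest eigenvalue, 6, is at most the vertex count 8.

x^8 - 24x^7 + 240x^6 - 1296x^5 + 4080x^4 - 7488x^3 + 7424x^2 - 3072x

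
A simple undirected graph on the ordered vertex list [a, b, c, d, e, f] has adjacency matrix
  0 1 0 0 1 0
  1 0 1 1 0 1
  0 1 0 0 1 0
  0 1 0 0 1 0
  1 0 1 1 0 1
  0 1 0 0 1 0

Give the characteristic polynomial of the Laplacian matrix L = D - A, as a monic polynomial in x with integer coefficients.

x^6 - 16x^5 + 96x^4 - 272x^3 + 368x^2 - 192x

Reading degrees in the order [a, b, c, d, e, f] gives [2, 4, 2, 2, 4, 2]; set D = diag(2, 4, 2, 2, 4, 2) and form L = D - A. The eigenvalues of L are [0, 2, 2, 2, 4, 6]; the characteristic polynomial is the product of (x - lambda_i), which multiplies out to x^6 - 16x^5 + 96x^4 - 272x^3 + 368x^2 - 192x. Since p(0) = det(-L) = 0, x divides p(x). There is one zero in the spectrum, matching the 1 component. By the matrix-tree theorem the graph has (1/6) * product of the nonzero eigenvalues = 32 spanning trees.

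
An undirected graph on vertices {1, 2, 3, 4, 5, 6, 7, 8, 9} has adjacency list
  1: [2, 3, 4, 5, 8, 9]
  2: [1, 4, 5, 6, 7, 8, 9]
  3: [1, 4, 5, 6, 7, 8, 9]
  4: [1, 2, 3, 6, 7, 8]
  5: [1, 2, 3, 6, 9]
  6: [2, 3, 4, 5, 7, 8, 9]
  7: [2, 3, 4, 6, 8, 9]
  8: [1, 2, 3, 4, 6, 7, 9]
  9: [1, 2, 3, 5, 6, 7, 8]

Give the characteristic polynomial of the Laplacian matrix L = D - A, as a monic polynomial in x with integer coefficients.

x^9 - 58x^8 + 1464x^7 - 21000x^6 + 187183x^5 - 1061342x^4 + 3737177x^3 - 7468816x^2 + 6483519x

Each diagonal entry of L is the vertex degree and each off-diagonal entry is -1 where an edge is present, 0 otherwise; in the order [1, 2, 3, 4, 5, 6, 7, 8, 9] the diagonal is [6, 7, 7, 6, 5, 7, 6, 7, 7]. L has integer entries, so p(x) = det(xI - L) has integer coefficients. Expanding the determinant yields x^9 - 58x^8 + 1464x^7 - 21000x^6 + 187183x^5 - 1061342x^4 + 3737177x^3 - 7468816x^2 + 6483519x. The coefficient of x^8 equals -trace(L) = -58, matching the sum of degrees.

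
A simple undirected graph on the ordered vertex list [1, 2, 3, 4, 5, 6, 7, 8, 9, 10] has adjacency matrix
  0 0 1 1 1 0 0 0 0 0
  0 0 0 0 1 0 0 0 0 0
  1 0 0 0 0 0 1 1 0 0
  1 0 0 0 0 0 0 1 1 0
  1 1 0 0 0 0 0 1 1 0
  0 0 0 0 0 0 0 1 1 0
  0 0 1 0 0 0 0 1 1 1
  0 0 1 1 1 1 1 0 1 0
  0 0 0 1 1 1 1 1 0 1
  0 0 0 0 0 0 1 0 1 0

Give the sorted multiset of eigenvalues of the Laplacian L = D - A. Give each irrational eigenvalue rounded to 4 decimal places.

With the vertex order [1, 2, 3, 4, 5, 6, 7, 8, 9, 10], the degrees are [3, 1, 3, 3, 4, 2, 4, 6, 6, 2], giving D = diag(3, 1, 3, 3, 4, 2, 4, 6, 6, 2) and L = D - A. Since every row of L sums to 0, the all-ones vector is in the kernel and 0 is an eigenvalue. The single zero eigenvalue shows the graph is connected. There is one zero in the spectrum, matching the 1 component.

[0, 0.7724, 1.5778, 1.7625, 2.6680, 3.5290, 4, 5.1511, 7.2085, 7.3307]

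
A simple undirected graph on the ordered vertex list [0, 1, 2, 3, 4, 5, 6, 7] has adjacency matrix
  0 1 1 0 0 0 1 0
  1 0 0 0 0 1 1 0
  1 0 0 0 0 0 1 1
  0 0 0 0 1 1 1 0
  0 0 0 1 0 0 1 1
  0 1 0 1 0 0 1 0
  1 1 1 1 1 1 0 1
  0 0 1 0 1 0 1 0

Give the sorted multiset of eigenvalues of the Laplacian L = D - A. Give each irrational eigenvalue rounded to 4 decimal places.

[0, 1.7530, 1.7530, 3.4450, 3.4450, 4.8019, 4.8019, 8]

Each diagonal entry of L is the vertex degree and each off-diagonal entry is -1 where an edge is present, 0 otherwise; in the order [0, 1, 2, 3, 4, 5, 6, 7] the diagonal is [3, 3, 3, 3, 3, 3, 7, 3]. L is symmetric positive semidefinite, so every eigenvalue is real and nonnegative. The single zero eigenvalue shows the graph is connected. The eigenvalues sum to 28, which equals trace(L) = 2|E|. The largest eigenvalue, 8, is at most the vertex count 8.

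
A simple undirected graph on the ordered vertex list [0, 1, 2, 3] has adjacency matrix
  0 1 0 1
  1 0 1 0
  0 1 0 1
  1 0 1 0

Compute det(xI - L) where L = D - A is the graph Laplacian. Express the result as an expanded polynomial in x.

x^4 - 8x^3 + 20x^2 - 16x

With the vertex order [0, 1, 2, 3], the degrees are [2, 2, 2, 2], giving D = diag(2, 2, 2, 2) and L = D - A. Computing det(xI - L) by cofactor expansion (or equivalently via sum-over-permutations) gives x^4 - 8x^3 + 20x^2 - 16x. Since p(0) = det(-L) = 0, x divides p(x). The largest eigenvalue, 4, is at most the vertex count 4.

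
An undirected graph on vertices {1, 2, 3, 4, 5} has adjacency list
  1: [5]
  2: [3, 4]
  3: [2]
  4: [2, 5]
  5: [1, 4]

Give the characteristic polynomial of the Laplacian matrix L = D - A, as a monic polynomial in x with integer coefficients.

With the vertex order [1, 2, 3, 4, 5], the degrees are [1, 2, 1, 2, 2], giving D = diag(1, 2, 1, 2, 2) and L = D - A. L has integer entries, so p(x) = det(xI - L) has integer coefficients. Expanding the determinant yields x^5 - 8x^4 + 21x^3 - 20x^2 + 5x. Since p(0) = det(-L) = 0, x divides p(x). The largest eigenvalue, 3.6180, is at most the vertex count 5. There is one zero in the spectrum, matching the 1 component.

x^5 - 8x^4 + 21x^3 - 20x^2 + 5x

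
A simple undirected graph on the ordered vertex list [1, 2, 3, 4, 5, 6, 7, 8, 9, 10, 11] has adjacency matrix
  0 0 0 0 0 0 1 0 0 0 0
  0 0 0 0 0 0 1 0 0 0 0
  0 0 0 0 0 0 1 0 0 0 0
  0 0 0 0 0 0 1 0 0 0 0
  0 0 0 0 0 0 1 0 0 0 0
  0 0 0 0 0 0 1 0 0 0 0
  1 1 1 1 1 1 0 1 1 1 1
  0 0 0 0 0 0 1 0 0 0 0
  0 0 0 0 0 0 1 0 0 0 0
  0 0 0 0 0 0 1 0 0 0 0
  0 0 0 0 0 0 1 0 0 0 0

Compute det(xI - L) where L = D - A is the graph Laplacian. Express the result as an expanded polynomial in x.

Each diagonal entry of L is the vertex degree and each off-diagonal entry is -1 where an edge is present, 0 otherwise; in the order [1, 2, 3, 4, 5, 6, 7, 8, 9, 10, 11] the diagonal is [1, 1, 1, 1, 1, 1, 10, 1, 1, 1, 1]. Computing det(xI - L) by cofactor expansion (or equivalently via sum-over-permutations) gives x^11 - 20x^10 + 135x^9 - 480x^8 + 1050x^7 - 1512x^6 + 1470x^5 - 960x^4 + 405x^3 - 100x^2 + 11x. Since p(0) = det(-L) = 0, x divides p(x). The largest eigenvalue, 11, is at most the vertex count 11.

x^11 - 20x^10 + 135x^9 - 480x^8 + 1050x^7 - 1512x^6 + 1470x^5 - 960x^4 + 405x^3 - 100x^2 + 11x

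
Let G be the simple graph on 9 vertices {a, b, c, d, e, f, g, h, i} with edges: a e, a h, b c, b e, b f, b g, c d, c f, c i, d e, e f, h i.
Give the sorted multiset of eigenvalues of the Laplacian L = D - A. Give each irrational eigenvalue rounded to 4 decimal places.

[0, 0.6244, 1.1005, 1.5858, 2.2237, 3.3358, 4.4142, 4.6811, 6.0343]

Reading degrees in the order [a, b, c, d, e, f, g, h, i] gives [2, 4, 4, 2, 4, 3, 1, 2, 2]; set D = diag(2, 4, 4, 2, 4, 3, 1, 2, 2) and form L = D - A. The multiplicity of 0 as a Laplacian eigenvalue equals the number of connected components. The eigenvalues sum to 24, which equals trace(L) = 2|E|.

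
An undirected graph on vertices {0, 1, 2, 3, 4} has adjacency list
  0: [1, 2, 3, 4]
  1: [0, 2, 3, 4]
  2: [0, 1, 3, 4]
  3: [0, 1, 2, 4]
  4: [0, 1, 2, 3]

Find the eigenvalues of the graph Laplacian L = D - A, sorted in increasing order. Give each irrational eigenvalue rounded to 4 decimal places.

[0, 5, 5, 5, 5]

With the vertex order [0, 1, 2, 3, 4], the degrees are [4, 4, 4, 4, 4], giving D = diag(4, 4, 4, 4, 4) and L = D - A. The multiplicity of 0 as a Laplacian eigenvalue equals the number of connected components. By the matrix-tree theorem the graph has (1/5) * product of the nonzero eigenvalues = 125 spanning trees. The eigenvalues sum to 20, which equals trace(L) = 2|E|.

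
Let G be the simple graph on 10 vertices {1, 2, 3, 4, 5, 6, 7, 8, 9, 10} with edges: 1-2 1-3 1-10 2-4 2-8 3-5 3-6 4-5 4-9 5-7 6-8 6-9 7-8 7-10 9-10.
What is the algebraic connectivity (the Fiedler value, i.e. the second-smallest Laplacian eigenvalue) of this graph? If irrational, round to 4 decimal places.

With the vertex order [1, 2, 3, 4, 5, 6, 7, 8, 9, 10], the degrees are [3, 3, 3, 3, 3, 3, 3, 3, 3, 3], giving D = diag(3, 3, 3, 3, 3, 3, 3, 3, 3, 3) and L = D - A. The smallest Laplacian eigenvalue is always 0. The next one, lambda_2 = 2, measures how hard the graph is to disconnect: larger values mean better connectivity. There is one zero in the spectrum, matching the 1 component.

2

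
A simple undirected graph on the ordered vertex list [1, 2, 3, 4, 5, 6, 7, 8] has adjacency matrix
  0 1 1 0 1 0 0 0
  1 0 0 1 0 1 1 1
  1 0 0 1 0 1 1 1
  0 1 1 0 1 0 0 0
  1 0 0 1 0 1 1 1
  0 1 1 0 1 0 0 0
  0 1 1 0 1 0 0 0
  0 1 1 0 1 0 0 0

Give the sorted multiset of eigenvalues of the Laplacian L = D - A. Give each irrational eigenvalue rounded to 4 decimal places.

With the vertex order [1, 2, 3, 4, 5, 6, 7, 8], the degrees are [3, 5, 5, 3, 5, 3, 3, 3], giving D = diag(3, 5, 5, 3, 5, 3, 3, 3) and L = D - A. The multiplicity of 0 as a Laplacian eigenvalue equals the number of connected components. The eigenvalues sum to 30, which equals trace(L) = 2|E|.

[0, 3, 3, 3, 3, 5, 5, 8]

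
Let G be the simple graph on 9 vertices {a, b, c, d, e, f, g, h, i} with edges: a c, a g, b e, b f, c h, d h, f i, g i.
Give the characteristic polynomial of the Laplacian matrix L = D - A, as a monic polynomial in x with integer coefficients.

x^9 - 16x^8 + 105x^7 - 364x^6 + 715x^5 - 792x^4 + 462x^3 - 120x^2 + 9x

Reading degrees in the order [a, b, c, d, e, f, g, h, i] gives [2, 2, 2, 1, 1, 2, 2, 2, 2]; set D = diag(2, 2, 2, 1, 1, 2, 2, 2, 2) and form L = D - A. L has integer entries, so p(x) = det(xI - L) has integer coefficients. Expanding the determinant yields x^9 - 16x^8 + 105x^7 - 364x^6 + 715x^5 - 792x^4 + 462x^3 - 120x^2 + 9x. The coefficient of x^8 equals -trace(L) = -16, matching the sum of degrees. The largest eigenvalue, 3.8794, is at most the vertex count 9.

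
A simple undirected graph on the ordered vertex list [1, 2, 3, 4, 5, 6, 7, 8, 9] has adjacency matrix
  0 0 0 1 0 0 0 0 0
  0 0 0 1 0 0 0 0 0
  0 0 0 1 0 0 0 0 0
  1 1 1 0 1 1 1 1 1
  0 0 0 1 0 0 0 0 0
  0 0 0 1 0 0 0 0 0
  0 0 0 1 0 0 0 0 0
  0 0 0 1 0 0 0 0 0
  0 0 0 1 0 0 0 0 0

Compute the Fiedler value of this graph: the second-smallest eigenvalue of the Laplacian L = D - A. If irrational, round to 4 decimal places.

Reading degrees in the order [1, 2, 3, 4, 5, 6, 7, 8, 9] gives [1, 1, 1, 8, 1, 1, 1, 1, 1]; set D = diag(1, 1, 1, 8, 1, 1, 1, 1, 1) and form L = D - A. The sorted Laplacian eigenvalues are [0, 1, 1, 1, 1, 1, 1, 1, 9]; the algebraic connectivity is the second entry, 1.

1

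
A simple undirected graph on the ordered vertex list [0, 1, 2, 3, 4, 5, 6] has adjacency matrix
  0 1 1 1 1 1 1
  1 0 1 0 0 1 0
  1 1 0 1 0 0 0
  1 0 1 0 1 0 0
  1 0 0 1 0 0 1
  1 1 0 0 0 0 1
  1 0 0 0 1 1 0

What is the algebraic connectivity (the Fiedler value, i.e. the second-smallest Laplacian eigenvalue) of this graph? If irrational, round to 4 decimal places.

2

Reading degrees in the order [0, 1, 2, 3, 4, 5, 6] gives [6, 3, 3, 3, 3, 3, 3]; set D = diag(6, 3, 3, 3, 3, 3, 3) and form L = D - A. Computing the eigenvalues of L and sorting gives [0, 2, 2, 4, 4, 5, 7]. The Fiedler value lambda_2 = 2 is strictly positive, so the graph is connected.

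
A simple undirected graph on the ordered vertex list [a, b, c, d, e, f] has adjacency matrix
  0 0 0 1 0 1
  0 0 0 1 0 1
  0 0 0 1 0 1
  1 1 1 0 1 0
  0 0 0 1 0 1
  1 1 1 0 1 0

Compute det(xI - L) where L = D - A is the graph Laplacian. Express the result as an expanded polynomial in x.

Reading degrees in the order [a, b, c, d, e, f] gives [2, 2, 2, 4, 2, 4]; set D = diag(2, 2, 2, 4, 2, 4) and form L = D - A. The eigenvalues of L are [0, 2, 2, 2, 4, 6]; the characteristic polynomial is the product of (x - lambda_i), which multiplies out to x^6 - 16x^5 + 96x^4 - 272x^3 + 368x^2 - 192x. The constant term is 0 because L is singular (the all-ones vector lies in its kernel). The eigenvalues sum to 16, which equals trace(L) = 2|E|.

x^6 - 16x^5 + 96x^4 - 272x^3 + 368x^2 - 192x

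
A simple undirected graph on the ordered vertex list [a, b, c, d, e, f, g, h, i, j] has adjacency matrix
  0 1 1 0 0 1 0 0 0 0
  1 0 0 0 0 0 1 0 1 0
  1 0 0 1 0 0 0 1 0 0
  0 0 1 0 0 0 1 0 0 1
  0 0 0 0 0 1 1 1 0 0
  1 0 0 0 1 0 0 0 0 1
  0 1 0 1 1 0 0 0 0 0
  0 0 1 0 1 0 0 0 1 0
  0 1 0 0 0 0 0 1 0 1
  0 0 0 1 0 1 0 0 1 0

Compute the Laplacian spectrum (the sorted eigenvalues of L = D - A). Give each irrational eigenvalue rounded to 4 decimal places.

[0, 2, 2, 2, 2, 2, 5, 5, 5, 5]

With the vertex order [a, b, c, d, e, f, g, h, i, j], the degrees are [3, 3, 3, 3, 3, 3, 3, 3, 3, 3], giving D = diag(3, 3, 3, 3, 3, 3, 3, 3, 3, 3) and L = D - A. Diagonalising L (or applying a numerical eigensolver to the 10x10 matrix) gives the spectrum above. The single zero eigenvalue shows the graph is connected. The eigenvalues sum to 30, which equals trace(L) = 2|E|. The largest eigenvalue, 5, is at most the vertex count 10.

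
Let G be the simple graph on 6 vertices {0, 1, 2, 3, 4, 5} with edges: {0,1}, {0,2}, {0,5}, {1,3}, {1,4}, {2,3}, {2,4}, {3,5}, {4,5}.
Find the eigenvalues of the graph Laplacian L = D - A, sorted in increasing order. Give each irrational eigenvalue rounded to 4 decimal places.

With the vertex order [0, 1, 2, 3, 4, 5], the degrees are [3, 3, 3, 3, 3, 3], giving D = diag(3, 3, 3, 3, 3, 3) and L = D - A. The multiplicity of 0 as a Laplacian eigenvalue equals the number of connected components. The single zero eigenvalue shows the graph is connected. By the matrix-tree theorem the graph has (1/6) * product of the nonzero eigenvalues = 81 spanning trees.

[0, 3, 3, 3, 3, 6]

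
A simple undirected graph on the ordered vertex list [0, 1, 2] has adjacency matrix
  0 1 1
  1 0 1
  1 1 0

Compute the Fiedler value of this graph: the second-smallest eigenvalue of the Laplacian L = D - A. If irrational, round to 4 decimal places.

Reading degrees in the order [0, 1, 2] gives [2, 2, 2]; set D = diag(2, 2, 2) and form L = D - A. The smallest Laplacian eigenvalue is always 0. The next one, lambda_2 = 3, measures how hard the graph is to disconnect: larger values mean better connectivity.

3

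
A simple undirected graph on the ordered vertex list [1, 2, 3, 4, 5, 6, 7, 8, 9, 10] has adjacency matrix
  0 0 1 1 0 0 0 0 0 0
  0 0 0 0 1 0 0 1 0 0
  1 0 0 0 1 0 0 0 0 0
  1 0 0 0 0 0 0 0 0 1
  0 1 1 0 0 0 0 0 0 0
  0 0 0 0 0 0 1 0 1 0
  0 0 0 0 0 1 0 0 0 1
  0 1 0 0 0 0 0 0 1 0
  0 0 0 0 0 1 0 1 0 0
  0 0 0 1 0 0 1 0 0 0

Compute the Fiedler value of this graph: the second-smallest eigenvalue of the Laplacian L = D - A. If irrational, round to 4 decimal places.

With the vertex order [1, 2, 3, 4, 5, 6, 7, 8, 9, 10], the degrees are [2, 2, 2, 2, 2, 2, 2, 2, 2, 2], giving D = diag(2, 2, 2, 2, 2, 2, 2, 2, 2, 2) and L = D - A. The smallest Laplacian eigenvalue is always 0. The next one, lambda_2 = 0.3820, measures how hard the graph is to disconnect: larger values mean better connectivity. There is one zero in the spectrum, matching the 1 component.

0.3820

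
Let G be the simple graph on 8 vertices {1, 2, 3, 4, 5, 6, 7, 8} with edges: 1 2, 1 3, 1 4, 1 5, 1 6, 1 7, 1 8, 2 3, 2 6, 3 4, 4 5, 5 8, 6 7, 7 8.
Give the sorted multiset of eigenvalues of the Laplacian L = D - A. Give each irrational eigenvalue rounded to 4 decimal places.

With the vertex order [1, 2, 3, 4, 5, 6, 7, 8], the degrees are [7, 3, 3, 3, 3, 3, 3, 3], giving D = diag(7, 3, 3, 3, 3, 3, 3, 3) and L = D - A. Since every row of L sums to 0, the all-ones vector is in the kernel and 0 is an eigenvalue. The eigenvalues sum to 28, which equals trace(L) = 2|E|. The largest eigenvalue, 8, is at most the vertex count 8.

[0, 1.7530, 1.7530, 3.4450, 3.4450, 4.8019, 4.8019, 8]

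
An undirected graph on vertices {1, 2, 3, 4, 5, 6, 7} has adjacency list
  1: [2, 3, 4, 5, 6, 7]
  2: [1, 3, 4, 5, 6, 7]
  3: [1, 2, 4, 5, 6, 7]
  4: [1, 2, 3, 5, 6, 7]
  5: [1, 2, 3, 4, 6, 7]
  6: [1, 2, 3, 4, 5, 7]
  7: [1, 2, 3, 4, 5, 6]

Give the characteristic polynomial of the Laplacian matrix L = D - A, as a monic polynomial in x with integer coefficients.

With the vertex order [1, 2, 3, 4, 5, 6, 7], the degrees are [6, 6, 6, 6, 6, 6, 6], giving D = diag(6, 6, 6, 6, 6, 6, 6) and L = D - A. The eigenvalues of L are [0, 7, 7, 7, 7, 7, 7]; the characteristic polynomial is the product of (x - lambda_i), which multiplies out to x^7 - 42x^6 + 735x^5 - 6860x^4 + 36015x^3 - 100842x^2 + 117649x. The constant term is 0 because L is singular (the all-ones vector lies in its kernel).

x^7 - 42x^6 + 735x^5 - 6860x^4 + 36015x^3 - 100842x^2 + 117649x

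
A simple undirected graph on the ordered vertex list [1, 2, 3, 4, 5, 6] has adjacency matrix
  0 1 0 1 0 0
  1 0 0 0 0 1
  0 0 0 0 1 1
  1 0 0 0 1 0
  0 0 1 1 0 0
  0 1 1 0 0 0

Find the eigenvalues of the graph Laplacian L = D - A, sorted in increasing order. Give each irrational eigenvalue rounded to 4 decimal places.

Each diagonal entry of L is the vertex degree and each off-diagonal entry is -1 where an edge is present, 0 otherwise; in the order [1, 2, 3, 4, 5, 6] the diagonal is [2, 2, 2, 2, 2, 2]. L is symmetric positive semidefinite, so every eigenvalue is real and nonnegative. The single zero eigenvalue shows the graph is connected. By the matrix-tree theorem the graph has (1/6) * product of the nonzero eigenvalues = 6 spanning trees. The largest eigenvalue, 4, is at most the vertex count 6.

[0, 1, 1, 3, 3, 4]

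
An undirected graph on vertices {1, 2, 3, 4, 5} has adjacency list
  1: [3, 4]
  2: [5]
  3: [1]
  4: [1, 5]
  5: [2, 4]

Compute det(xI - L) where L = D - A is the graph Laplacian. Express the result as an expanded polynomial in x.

x^5 - 8x^4 + 21x^3 - 20x^2 + 5x

With the vertex order [1, 2, 3, 4, 5], the degrees are [2, 1, 1, 2, 2], giving D = diag(2, 1, 1, 2, 2) and L = D - A. Computing det(xI - L) by cofactor expansion (or equivalently via sum-over-permutations) gives x^5 - 8x^4 + 21x^3 - 20x^2 + 5x. Since p(0) = det(-L) = 0, x divides p(x). The eigenvalues sum to 8, which equals trace(L) = 2|E|. By the matrix-tree theorem the graph has (1/5) * product of the nonzero eigenvalues = 1 spanning tree.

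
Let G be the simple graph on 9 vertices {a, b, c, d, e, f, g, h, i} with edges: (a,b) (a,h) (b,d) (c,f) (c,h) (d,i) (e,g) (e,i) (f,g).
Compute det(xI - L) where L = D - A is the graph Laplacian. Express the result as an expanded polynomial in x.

x^9 - 18x^8 + 135x^7 - 546x^6 + 1287x^5 - 1782x^4 + 1386x^3 - 540x^2 + 81x

Each diagonal entry of L is the vertex degree and each off-diagonal entry is -1 where an edge is present, 0 otherwise; in the order [a, b, c, d, e, f, g, h, i] the diagonal is [2, 2, 2, 2, 2, 2, 2, 2, 2]. L has integer entries, so p(x) = det(xI - L) has integer coefficients. Expanding the determinant yields x^9 - 18x^8 + 135x^7 - 546x^6 + 1287x^5 - 1782x^4 + 1386x^3 - 540x^2 + 81x. The constant term is 0 because L is singular (the all-ones vector lies in its kernel). The largest eigenvalue, 3.8794, is at most the vertex count 9. The eigenvalues sum to 18, which equals trace(L) = 2|E|.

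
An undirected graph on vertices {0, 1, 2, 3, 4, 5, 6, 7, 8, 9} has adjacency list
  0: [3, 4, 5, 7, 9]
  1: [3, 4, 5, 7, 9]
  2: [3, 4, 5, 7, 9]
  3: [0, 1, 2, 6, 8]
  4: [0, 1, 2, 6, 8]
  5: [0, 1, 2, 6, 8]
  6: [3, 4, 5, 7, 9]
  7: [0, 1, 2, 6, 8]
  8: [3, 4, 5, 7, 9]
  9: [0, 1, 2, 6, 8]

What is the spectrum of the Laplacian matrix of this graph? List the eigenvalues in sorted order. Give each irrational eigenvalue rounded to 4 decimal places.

[0, 5, 5, 5, 5, 5, 5, 5, 5, 10]

With the vertex order [0, 1, 2, 3, 4, 5, 6, 7, 8, 9], the degrees are [5, 5, 5, 5, 5, 5, 5, 5, 5, 5], giving D = diag(5, 5, 5, 5, 5, 5, 5, 5, 5, 5) and L = D - A. L is symmetric positive semidefinite, so every eigenvalue is real and nonnegative. The largest eigenvalue, 10, is at most the vertex count 10.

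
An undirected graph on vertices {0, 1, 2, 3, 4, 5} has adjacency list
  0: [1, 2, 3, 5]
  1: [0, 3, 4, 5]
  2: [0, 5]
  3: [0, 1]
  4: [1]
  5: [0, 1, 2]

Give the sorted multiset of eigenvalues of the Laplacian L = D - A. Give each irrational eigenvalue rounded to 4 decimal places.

[0, 0.8851, 1.6972, 3.2541, 4.8608, 5.3028]

Each diagonal entry of L is the vertex degree and each off-diagonal entry is -1 where an edge is present, 0 otherwise; in the order [0, 1, 2, 3, 4, 5] the diagonal is [4, 4, 2, 2, 1, 3]. The multiplicity of 0 as a Laplacian eigenvalue equals the number of connected components.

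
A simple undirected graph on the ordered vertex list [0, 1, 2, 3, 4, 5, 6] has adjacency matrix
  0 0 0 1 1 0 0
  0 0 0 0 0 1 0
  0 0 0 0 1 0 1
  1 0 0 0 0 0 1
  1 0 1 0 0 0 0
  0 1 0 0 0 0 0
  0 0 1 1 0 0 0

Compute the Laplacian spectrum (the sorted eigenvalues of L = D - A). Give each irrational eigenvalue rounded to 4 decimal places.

With the vertex order [0, 1, 2, 3, 4, 5, 6], the degrees are [2, 1, 2, 2, 2, 1, 2], giving D = diag(2, 1, 2, 2, 2, 1, 2) and L = D - A. Diagonalising L (or applying a numerical eigensolver to the 7x7 matrix) gives the spectrum above. The 2 zero eigenvalues correspond to the 2 connected components. The eigenvalues sum to 12, which equals trace(L) = 2|E|.

[0, 0, 1.3820, 1.3820, 2, 3.6180, 3.6180]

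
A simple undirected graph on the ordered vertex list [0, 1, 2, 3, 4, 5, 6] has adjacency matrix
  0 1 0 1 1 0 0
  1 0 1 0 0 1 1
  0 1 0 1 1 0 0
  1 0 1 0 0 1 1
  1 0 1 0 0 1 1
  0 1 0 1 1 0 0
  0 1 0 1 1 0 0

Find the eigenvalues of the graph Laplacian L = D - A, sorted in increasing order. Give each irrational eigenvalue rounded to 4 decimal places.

[0, 3, 3, 3, 4, 4, 7]

Reading degrees in the order [0, 1, 2, 3, 4, 5, 6] gives [3, 4, 3, 4, 4, 3, 3]; set D = diag(3, 4, 3, 4, 4, 3, 3) and form L = D - A. Diagonalising L (or applying a numerical eigensolver to the 7x7 matrix) gives the spectrum above. The largest eigenvalue, 7, is at most the vertex count 7.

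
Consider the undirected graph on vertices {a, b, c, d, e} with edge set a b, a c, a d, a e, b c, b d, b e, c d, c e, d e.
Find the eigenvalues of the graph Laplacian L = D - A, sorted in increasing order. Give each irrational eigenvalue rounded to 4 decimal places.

Each diagonal entry of L is the vertex degree and each off-diagonal entry is -1 where an edge is present, 0 otherwise; in the order [a, b, c, d, e] the diagonal is [4, 4, 4, 4, 4]. The multiplicity of 0 as a Laplacian eigenvalue equals the number of connected components. By the matrix-tree theorem the graph has (1/5) * product of the nonzero eigenvalues = 125 spanning trees.

[0, 5, 5, 5, 5]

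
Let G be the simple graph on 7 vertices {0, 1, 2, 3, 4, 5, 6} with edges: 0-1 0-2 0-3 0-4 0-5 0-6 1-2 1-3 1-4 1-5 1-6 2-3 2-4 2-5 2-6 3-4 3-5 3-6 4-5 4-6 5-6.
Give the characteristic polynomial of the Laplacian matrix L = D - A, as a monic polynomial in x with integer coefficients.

With the vertex order [0, 1, 2, 3, 4, 5, 6], the degrees are [6, 6, 6, 6, 6, 6, 6], giving D = diag(6, 6, 6, 6, 6, 6, 6) and L = D - A. The eigenvalues of L are [0, 7, 7, 7, 7, 7, 7]; the characteristic polynomial is the product of (x - lambda_i), which multiplies out to x^7 - 42x^6 + 735x^5 - 6860x^4 + 36015x^3 - 100842x^2 + 117649x. Since p(0) = det(-L) = 0, x divides p(x). There is one zero in the spectrum, matching the 1 component.

x^7 - 42x^6 + 735x^5 - 6860x^4 + 36015x^3 - 100842x^2 + 117649x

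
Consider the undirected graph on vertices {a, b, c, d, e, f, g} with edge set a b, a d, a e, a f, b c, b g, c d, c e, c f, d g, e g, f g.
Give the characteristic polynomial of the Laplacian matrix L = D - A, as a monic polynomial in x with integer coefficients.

Each diagonal entry of L is the vertex degree and each off-diagonal entry is -1 where an edge is present, 0 otherwise; in the order [a, b, c, d, e, f, g] the diagonal is [4, 3, 4, 3, 3, 3, 4]. The eigenvalues of L are [0, 3, 3, 3, 4, 4, 7]; the characteristic polynomial is the product of (x - lambda_i), which multiplies out to x^7 - 24x^6 + 234x^5 - 1192x^4 + 3357x^3 - 4968x^2 + 3024x. The constant term is 0 because L is singular (the all-ones vector lies in its kernel). The eigenvalues sum to 24, which equals trace(L) = 2|E|. The largest eigenvalue, 7, is at most the vertex count 7.

x^7 - 24x^6 + 234x^5 - 1192x^4 + 3357x^3 - 4968x^2 + 3024x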